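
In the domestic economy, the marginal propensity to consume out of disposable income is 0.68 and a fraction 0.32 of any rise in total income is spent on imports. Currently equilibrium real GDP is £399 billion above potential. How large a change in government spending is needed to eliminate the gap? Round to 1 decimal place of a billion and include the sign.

Spending multiplier = 1/(1 − c + m) = 1/(1 − 0.68 + 0.32) = 1/0.64 ≈ 1.563.
Need ΔY = −£399 billion, so ΔG = ΔY/k = (−£399 billion) × 0.64 ≈ −£255.4 billion.
The government should cut government spending by £255.4 billion.

−£255.4 billion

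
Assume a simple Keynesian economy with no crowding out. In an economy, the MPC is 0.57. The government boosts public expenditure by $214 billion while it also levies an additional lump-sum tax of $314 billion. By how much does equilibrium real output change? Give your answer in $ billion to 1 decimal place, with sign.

Expenditure multiplier = 1/(1 − MPC) = 1/(1 − 0.57) = 1/0.43 ≈ 2.326.
ΔG contributes k·ΔG = (+$214 billion) / 0.43 ≈ +$497.7 billion.
ΔT of +$314 billion changes first-round spending by −c·ΔT = −$178.98 billion, contributing k·(−c·ΔT) = (−$178.98 billion) / 0.43 ≈ −$416.2 billion.
Net ΔY = k(ΔG − c·ΔT) = (+$35.02 billion) / 0.43 ≈ +$81.4 billion.

+$81.4 billion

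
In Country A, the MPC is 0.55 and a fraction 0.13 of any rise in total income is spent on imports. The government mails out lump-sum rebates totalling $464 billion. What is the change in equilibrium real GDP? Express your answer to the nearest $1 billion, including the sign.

+$440 billion

A lump-sum tax change of −$464 billion shifts disposable income by +$464 billion; first-round consumption changes by −c × ΔT = −0.55 × (−$464 billion) = +$255.2 billion.
Expenditure multiplier = 1/(1 − c + m) = 1/(1 − 0.55 + 0.13) = 1/0.58 ≈ 1.724.
The tax multiplier is −c × k ≈ −0.948, so ΔY = k × (−c·ΔT) = (+$255.2 billion) / 0.58 = +$440 billion.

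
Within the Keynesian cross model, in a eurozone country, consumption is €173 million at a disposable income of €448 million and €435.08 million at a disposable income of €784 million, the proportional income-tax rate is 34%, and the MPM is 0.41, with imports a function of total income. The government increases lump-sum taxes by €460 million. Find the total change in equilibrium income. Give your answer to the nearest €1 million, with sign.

−€401 million

MPC = ΔC/ΔYd = (435.08 − 173)/(784 − 448) = 262.08/336 = 0.78.
A lump-sum tax change of +€460 million shifts disposable income by −€460 million; first-round consumption changes by −c × ΔT = −0.78 × (+€460 million) = −€358.8 million.
Expenditure multiplier = 1/(1 − c(1−t) + m) = 1/(1 − 0.78×0.66 + 0.41) = 1/0.8952 ≈ 1.117.
The tax multiplier is −c × k ≈ −0.871, so ΔY = k × (−c·ΔT) = (−€358.8 million) / 0.8952 ≈ −€401 million.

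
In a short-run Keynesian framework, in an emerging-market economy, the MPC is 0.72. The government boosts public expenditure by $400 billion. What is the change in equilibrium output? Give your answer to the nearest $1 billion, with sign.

Government-spending multiplier = 1/(1 − MPC) = 1/(1 − 0.72) = 1/0.28 ≈ 3.571.
ΔY = k × ΔG = (+$400 billion) / 0.28 ≈ +$1,429 billion.

+$1,429 billion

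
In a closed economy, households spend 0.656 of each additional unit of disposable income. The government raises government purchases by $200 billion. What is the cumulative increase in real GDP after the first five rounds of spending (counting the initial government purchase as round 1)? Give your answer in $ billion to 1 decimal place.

$510.8 billion

Round 1 adds ΔG = $200 billion; each later round is MPC = 0.656 times the previous.
After 5 rounds: 200 + 131.2 + 86.0672 + 56.4600832 + 37.0378145792 = ΔG·(1 − c^5)/(1 − c) = 200 × (1 − 0.121484031819776)/0.344 ≈ $510.8 billion.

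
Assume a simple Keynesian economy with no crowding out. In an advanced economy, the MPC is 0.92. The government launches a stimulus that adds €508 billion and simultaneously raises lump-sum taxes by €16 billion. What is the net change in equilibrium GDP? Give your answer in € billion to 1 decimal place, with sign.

+€6,166.0 billion

Expenditure multiplier = 1/(1 − MPC) = 1/(1 − 0.92) = 1/0.08 = 12.5.
ΔG contributes k·ΔG = (+€508 billion) / 0.08 = +€6,350 billion.
ΔT of +€16 billion changes first-round spending by −c·ΔT = −€14.72 billion, contributing k·(−c·ΔT) = (−€14.72 billion) / 0.08 = −€184 billion.
Net ΔY = k(ΔG − c·ΔT) = (+€493.28 billion) / 0.08 = +€6,166 billion.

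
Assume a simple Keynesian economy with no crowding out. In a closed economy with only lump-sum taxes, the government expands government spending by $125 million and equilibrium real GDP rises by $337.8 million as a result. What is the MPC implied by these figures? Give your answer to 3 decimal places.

Implied spending multiplier k = ΔY/ΔG = 337.8/125 = 2.7024.
Since k = 1/(1 − MPC), MPC = 1 − 1/k = 1 − ΔG/ΔY = 1 − 125/337.8 ≈ 0.630.

0.630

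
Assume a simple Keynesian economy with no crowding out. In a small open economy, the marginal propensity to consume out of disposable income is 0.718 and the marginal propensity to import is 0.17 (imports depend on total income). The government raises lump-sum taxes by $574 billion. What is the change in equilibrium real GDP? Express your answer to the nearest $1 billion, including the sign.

A lump-sum tax change of +$574 billion shifts disposable income by −$574 billion; first-round consumption changes by −c × ΔT = −0.718 × (+$574 billion) = −$412.132 billion.
Expenditure multiplier = 1/(1 − c + m) = 1/(1 − 0.718 + 0.17) = 1/0.452 ≈ 2.212.
The tax multiplier is −c × k ≈ −1.588, so ΔY = k × (−c·ΔT) = (−$412.132 billion) / 0.452 ≈ −$912 billion.

−$912 billion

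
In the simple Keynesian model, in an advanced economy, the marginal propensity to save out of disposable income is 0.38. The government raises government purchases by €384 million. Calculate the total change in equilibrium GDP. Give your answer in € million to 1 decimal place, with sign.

MPC = 1 − MPS = 1 − 0.38 = 0.62.
Expenditure multiplier = 1/(1 − MPC) = 1/(1 − 0.62) = 1/0.38 ≈ 2.632.
ΔY = k × ΔG = (+€384 million) / 0.38 ≈ +€1,010.5 million.

+€1,010.5 million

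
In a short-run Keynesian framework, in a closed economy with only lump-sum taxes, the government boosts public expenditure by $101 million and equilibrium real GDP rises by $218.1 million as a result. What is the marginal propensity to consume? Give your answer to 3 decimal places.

Implied spending multiplier k = ΔY/ΔG = 218.1/101 ≈ 2.1594.
Since k = 1/(1 − MPC), MPC = 1 − 1/k = 1 − ΔG/ΔY = 1 − 101/218.1 ≈ 0.537.

0.537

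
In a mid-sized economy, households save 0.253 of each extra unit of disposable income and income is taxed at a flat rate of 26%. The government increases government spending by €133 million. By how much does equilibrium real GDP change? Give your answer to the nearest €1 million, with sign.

MPC = 1 − MPS = 1 − 0.253 = 0.747.
Spending multiplier = 1/(1 − c(1−t)) = 1/(1 − 0.747×0.74) = 1/0.44722 ≈ 2.236.
ΔY = k × ΔG = (+€133 million) / 0.44722 ≈ +€297 million.

+€297 million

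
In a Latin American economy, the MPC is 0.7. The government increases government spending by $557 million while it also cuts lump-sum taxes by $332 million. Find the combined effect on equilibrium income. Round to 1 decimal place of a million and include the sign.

+$2,631.3 million

Expenditure multiplier = 1/(1 − MPC) = 1/(1 − 0.7) = 1/0.3 ≈ 3.333.
ΔG contributes k·ΔG = (+$557 million) / 0.3 ≈ +$1,856.7 million.
ΔT of −$332 million changes first-round spending by −c·ΔT = +$232.4 million, contributing k·(−c·ΔT) = (+$232.4 million) / 0.3 ≈ +$774.7 million.
Net ΔY = k(ΔG − c·ΔT) = (+$789.4 million) / 0.3 ≈ +$2,631.3 million.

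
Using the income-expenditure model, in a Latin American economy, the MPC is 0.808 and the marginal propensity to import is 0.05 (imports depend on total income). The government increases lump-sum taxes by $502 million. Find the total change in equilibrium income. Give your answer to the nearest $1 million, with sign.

−$1,676 million

A lump-sum tax change of +$502 million shifts disposable income by −$502 million; first-round consumption changes by −c × ΔT = −0.808 × (+$502 million) = −$405.616 million.
Expenditure multiplier = 1/(1 − c + m) = 1/(1 − 0.808 + 0.05) = 1/0.242 ≈ 4.132.
The tax multiplier is −c × k ≈ −3.339, so ΔY = k × (−c·ΔT) = (−$405.616 million) / 0.242 ≈ −$1,676 million.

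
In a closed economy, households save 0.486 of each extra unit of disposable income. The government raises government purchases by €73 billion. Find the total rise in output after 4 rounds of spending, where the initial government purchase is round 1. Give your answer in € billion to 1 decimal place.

MPC = 1 − MPS = 1 − 0.486 = 0.514.
Round 1 adds ΔG = €73 billion; each later round is MPC = 0.514 times the previous.
After 4 rounds: 73 + 37.522 + 19.286308 + 9.913162312 = ΔG·(1 − c^4)/(1 − c) = 73 × (1 − 0.069799526416)/0.486 ≈ €139.7 billion.

€139.7 billion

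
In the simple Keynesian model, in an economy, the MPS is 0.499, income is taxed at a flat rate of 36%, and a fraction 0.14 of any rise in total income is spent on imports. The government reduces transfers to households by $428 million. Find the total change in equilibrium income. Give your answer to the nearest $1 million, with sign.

−$262 million

MPC = 1 − MPS = 1 − 0.499 = 0.501.
The transfer change shifts disposable income by −$428 million, so first-round consumption changes by c·ΔTR = 0.501 × (−$428 million) = −$214.428 million.
Expenditure multiplier = 1/(1 − c(1−t) + m) = 1/(1 − 0.501×0.64 + 0.14) = 1/0.81936 ≈ 1.22.
The transfer multiplier is c × k ≈ 0.611, so ΔY = k × (c·ΔTR) = (−$214.428 million) / 0.81936 ≈ −$262 million.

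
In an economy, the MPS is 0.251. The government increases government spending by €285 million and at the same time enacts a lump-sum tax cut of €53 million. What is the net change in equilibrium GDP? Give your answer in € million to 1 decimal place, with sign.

MPC = 1 − MPS = 1 − 0.251 = 0.749.
Expenditure multiplier = 1/(1 − MPC) = 1/(1 − 0.749) = 1/0.251 ≈ 3.984.
ΔG contributes k·ΔG = (+€285 million) / 0.251 ≈ +€1,135.5 million.
ΔT of −€53 million changes first-round spending by −c·ΔT = +€39.697 million, contributing k·(−c·ΔT) = (+€39.697 million) / 0.251 ≈ +€158.2 million.
Net ΔY = k(ΔG − c·ΔT) = (+€324.697 million) / 0.251 ≈ +€1,293.6 million.

+€1,293.6 million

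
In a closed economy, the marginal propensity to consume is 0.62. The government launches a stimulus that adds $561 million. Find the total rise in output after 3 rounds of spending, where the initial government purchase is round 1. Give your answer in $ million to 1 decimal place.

Round 1 adds ΔG = $561 million; each later round is MPC = 0.62 times the previous.
After 3 rounds: 561 + 347.82 + 215.6484 = ΔG·(1 − c^3)/(1 − c) = 561 × (1 − 0.238328)/0.38 ≈ $1,124.5 million.

$1,124.5 million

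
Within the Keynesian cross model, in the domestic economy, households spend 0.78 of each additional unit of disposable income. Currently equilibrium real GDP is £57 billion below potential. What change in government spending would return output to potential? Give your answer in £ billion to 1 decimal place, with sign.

+£12.5 billion

Spending multiplier = 1/(1 − MPC) = 1/(1 − 0.78) = 1/0.22 ≈ 4.545.
Need ΔY = +£57 billion, so ΔG = ΔY/k = (+£57 billion) × 0.22 ≈ +£12.5 billion.
The government should increase government spending by £12.5 billion.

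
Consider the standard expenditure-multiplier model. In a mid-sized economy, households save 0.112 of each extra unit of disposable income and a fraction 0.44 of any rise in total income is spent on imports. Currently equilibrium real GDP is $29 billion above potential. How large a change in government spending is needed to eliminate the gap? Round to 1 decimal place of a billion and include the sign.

−$16.0 billion

MPC = 1 − MPS = 1 − 0.112 = 0.888.
Spending multiplier = 1/(1 − c + m) = 1/(1 − 0.888 + 0.44) = 1/0.552 ≈ 1.812.
Need ΔY = −$29 billion, so ΔG = ΔY/k = (−$29 billion) × 0.552 ≈ −$16 billion.
The government should cut government spending by $16 billion.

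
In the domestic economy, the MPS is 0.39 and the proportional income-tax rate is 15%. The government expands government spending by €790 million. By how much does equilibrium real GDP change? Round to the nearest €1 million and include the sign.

MPC = 1 − MPS = 1 − 0.39 = 0.61.
Expenditure multiplier = 1/(1 − c(1−t)) = 1/(1 − 0.61×0.85) = 1/0.4815 ≈ 2.077.
ΔY = k × ΔG = (+€790 million) / 0.4815 ≈ +€1,641 million.

+€1,641 million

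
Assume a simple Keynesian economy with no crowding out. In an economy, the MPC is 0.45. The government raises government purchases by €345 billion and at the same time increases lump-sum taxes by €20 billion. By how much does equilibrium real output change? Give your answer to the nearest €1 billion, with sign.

Expenditure multiplier = 1/(1 − MPC) = 1/(1 − 0.45) = 1/0.55 ≈ 1.818.
ΔG contributes k·ΔG = (+€345 billion) / 0.55 ≈ +€627.3 billion.
ΔT of +€20 billion changes first-round spending by −c·ΔT = −€9 billion, contributing k·(−c·ΔT) = (−€9 billion) / 0.55 ≈ −€16.4 billion.
Net ΔY = k(ΔG − c·ΔT) = (+€336 billion) / 0.55 ≈ +€611 billion.

+€611 billion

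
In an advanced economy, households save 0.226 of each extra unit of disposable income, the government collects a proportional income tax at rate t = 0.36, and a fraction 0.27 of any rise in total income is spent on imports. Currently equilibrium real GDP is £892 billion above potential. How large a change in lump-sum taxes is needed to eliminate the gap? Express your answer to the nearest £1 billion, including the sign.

+£893 billion

MPC = 1 − MPS = 1 − 0.226 = 0.774.
Spending multiplier = 1/(1 − c(1−t) + m) = 1/(1 − 0.774×0.64 + 0.27) = 1/0.77464 ≈ 1.291.
Tax multiplier = −c·k = −0.774/0.77464 ≈ −0.999. Need ΔY = −£892 billion, so ΔT = ΔY/(−c·k) = −(−£892 billion) × 0.77464 / 0.774 ≈ +£893 billion.
The government should raise lump-sum taxes by £893 billion.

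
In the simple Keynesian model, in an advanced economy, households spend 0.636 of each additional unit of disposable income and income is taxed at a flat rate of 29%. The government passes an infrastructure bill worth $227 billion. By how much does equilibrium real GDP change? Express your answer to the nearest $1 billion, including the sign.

+$414 billion

Government-spending multiplier = 1/(1 − c(1−t)) = 1/(1 − 0.636×0.71) = 1/0.54844 ≈ 1.823.
ΔY = k × ΔG = (+$227 billion) / 0.54844 ≈ +$414 billion.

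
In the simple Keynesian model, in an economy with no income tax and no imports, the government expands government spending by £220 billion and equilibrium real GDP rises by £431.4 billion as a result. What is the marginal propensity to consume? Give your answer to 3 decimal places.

Implied spending multiplier k = ΔY/ΔG = 431.4/220 ≈ 1.9609.
Since k = 1/(1 − MPC), MPC = 1 − 1/k = 1 − ΔG/ΔY = 1 − 220/431.4 ≈ 0.490.

0.490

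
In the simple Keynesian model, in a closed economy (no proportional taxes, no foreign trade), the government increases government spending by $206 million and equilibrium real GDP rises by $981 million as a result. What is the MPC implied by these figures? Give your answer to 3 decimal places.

Implied spending multiplier k = ΔY/ΔG = 981/206 ≈ 4.7621.
Since k = 1/(1 − MPC), MPC = 1 − 1/k = 1 − ΔG/ΔY = 1 − 206/981 ≈ 0.790.

0.790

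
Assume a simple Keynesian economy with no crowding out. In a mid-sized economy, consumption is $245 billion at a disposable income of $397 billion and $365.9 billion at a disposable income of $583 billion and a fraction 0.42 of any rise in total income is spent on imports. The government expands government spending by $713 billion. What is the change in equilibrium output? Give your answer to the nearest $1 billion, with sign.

+$926 billion

MPC = ΔC/ΔYd = (365.9 − 245)/(583 − 397) = 120.9/186 = 0.65.
Government-spending multiplier = 1/(1 − c + m) = 1/(1 − 0.65 + 0.42) = 1/0.77 ≈ 1.299.
ΔY = k × ΔG = (+$713 billion) / 0.77 ≈ +$926 billion.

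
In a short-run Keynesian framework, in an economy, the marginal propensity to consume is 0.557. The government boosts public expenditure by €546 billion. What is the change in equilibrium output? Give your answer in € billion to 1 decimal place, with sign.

+€1,232.5 billion

Government-spending multiplier = 1/(1 − MPC) = 1/(1 − 0.557) = 1/0.443 ≈ 2.257.
ΔY = k × ΔG = (+€546 billion) / 0.443 ≈ +€1,232.5 billion.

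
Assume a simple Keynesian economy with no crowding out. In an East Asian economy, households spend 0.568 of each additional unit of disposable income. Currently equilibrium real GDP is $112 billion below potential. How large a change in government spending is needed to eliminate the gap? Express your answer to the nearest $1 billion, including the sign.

+$48 billion

Spending multiplier = 1/(1 − MPC) = 1/(1 − 0.568) = 1/0.432 ≈ 2.315.
Need ΔY = +$112 billion, so ΔG = ΔY/k = (+$112 billion) × 0.432 ≈ +$48 billion.
The government should increase government spending by $48 billion.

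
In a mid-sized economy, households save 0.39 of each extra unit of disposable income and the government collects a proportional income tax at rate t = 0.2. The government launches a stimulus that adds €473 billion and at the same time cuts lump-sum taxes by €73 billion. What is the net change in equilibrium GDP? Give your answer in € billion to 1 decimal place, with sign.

MPC = 1 − MPS = 1 − 0.39 = 0.61.
Expenditure multiplier = 1/(1 − c(1−t)) = 1/(1 − 0.61×0.8) = 1/0.512 ≈ 1.953.
ΔG contributes k·ΔG = (+€473 billion) / 0.512 ≈ +€923.8 billion.
ΔT of −€73 billion changes first-round spending by −c·ΔT = +€44.53 billion, contributing k·(−c·ΔT) = (+€44.53 billion) / 0.512 ≈ +€87 billion.
Net ΔY = k(ΔG − c·ΔT) = (+€517.53 billion) / 0.512 ≈ +€1,010.8 billion.

+€1,010.8 billion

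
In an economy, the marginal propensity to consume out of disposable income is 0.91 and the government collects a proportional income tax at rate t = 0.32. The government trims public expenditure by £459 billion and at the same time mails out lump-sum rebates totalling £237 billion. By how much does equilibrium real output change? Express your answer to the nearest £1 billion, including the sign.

Expenditure multiplier = 1/(1 − c(1−t)) = 1/(1 − 0.91×0.68) = 1/0.3812 ≈ 2.623.
ΔG contributes k·ΔG = (−£459 billion) / 0.3812 ≈ −£1,204.1 billion.
ΔT of −£237 billion changes first-round spending by −c·ΔT = +£215.67 billion, contributing k·(−c·ΔT) = (+£215.67 billion) / 0.3812 ≈ +£565.8 billion.
Net ΔY = k(ΔG − c·ΔT) = (−£243.33 billion) / 0.3812 ≈ −£638 billion.

−£638 billion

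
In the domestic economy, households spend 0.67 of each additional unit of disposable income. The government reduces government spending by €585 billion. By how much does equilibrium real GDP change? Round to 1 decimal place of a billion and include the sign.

−€1,772.7 billion

Government-spending multiplier = 1/(1 − MPC) = 1/(1 − 0.67) = 1/0.33 ≈ 3.03.
ΔY = k × ΔG = (−€585 billion) / 0.33 ≈ −€1,772.7 billion.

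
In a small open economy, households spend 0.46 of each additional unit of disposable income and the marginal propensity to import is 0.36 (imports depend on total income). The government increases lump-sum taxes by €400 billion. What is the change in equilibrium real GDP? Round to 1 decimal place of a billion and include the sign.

A lump-sum tax change of +€400 billion shifts disposable income by −€400 billion; first-round consumption changes by −c × ΔT = −0.46 × (+€400 billion) = −€184 billion.
Expenditure multiplier = 1/(1 − c + m) = 1/(1 − 0.46 + 0.36) = 1/0.9 ≈ 1.111.
The tax multiplier is −c × k ≈ −0.511, so ΔY = k × (−c·ΔT) = (−€184 billion) / 0.9 ≈ −€204.4 billion.

−€204.4 billion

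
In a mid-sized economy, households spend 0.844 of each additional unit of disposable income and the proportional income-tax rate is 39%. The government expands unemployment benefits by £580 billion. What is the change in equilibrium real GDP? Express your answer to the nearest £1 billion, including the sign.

+£1,009 billion

The transfer change shifts disposable income by +£580 billion, so first-round consumption changes by c·ΔTR = 0.844 × (+£580 billion) = +£489.52 billion.
Expenditure multiplier = 1/(1 − c(1−t)) = 1/(1 − 0.844×0.61) = 1/0.48516 ≈ 2.061.
The transfer multiplier is c × k ≈ 1.74, so ΔY = k × (c·ΔTR) = (+£489.52 billion) / 0.48516 ≈ +£1,009 billion.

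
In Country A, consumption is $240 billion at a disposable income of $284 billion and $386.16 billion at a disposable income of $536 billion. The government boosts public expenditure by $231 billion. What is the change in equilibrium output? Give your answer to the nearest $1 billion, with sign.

MPC = ΔC/ΔYd = (386.16 − 240)/(536 − 284) = 146.16/252 = 0.58.
Expenditure multiplier = 1/(1 − MPC) = 1/(1 − 0.58) = 1/0.42 ≈ 2.381.
ΔY = k × ΔG = (+$231 billion) / 0.42 = +$550 billion.

+$550 billion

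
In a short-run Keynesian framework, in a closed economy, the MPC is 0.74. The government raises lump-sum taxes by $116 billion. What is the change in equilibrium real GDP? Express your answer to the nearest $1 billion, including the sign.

A lump-sum tax change of +$116 billion shifts disposable income by −$116 billion; first-round consumption changes by −c × ΔT = −0.74 × (+$116 billion) = −$85.84 billion.
Expenditure multiplier = 1/(1 − MPC) = 1/(1 − 0.74) = 1/0.26 ≈ 3.846.
The tax multiplier is −c × k ≈ −2.846, so ΔY = k × (−c·ΔT) = (−$85.84 billion) / 0.26 ≈ −$330 billion.

−$330 billion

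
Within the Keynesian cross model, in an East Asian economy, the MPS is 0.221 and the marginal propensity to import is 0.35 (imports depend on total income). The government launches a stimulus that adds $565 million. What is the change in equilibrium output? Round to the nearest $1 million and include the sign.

+$989 million

MPC = 1 − MPS = 1 − 0.221 = 0.779.
Government-spending multiplier = 1/(1 − c + m) = 1/(1 − 0.779 + 0.35) = 1/0.571 ≈ 1.751.
ΔY = k × ΔG = (+$565 million) / 0.571 ≈ +$989 million.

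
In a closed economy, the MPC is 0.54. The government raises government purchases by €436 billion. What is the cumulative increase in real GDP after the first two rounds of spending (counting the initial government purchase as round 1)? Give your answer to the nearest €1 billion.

Round 1 adds ΔG = €436 billion; each later round is MPC = 0.54 times the previous.
After 2 rounds: 436 + 235.44 = ΔG·(1 − c^2)/(1 − c) = 436 × (1 − 0.2916)/0.46 ≈ €671 billion.

€671 billion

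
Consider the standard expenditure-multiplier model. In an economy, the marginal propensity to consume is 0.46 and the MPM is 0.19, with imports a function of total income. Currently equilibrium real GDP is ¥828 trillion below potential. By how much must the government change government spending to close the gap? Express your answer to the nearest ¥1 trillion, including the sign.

Spending multiplier = 1/(1 − c + m) = 1/(1 − 0.46 + 0.19) = 1/0.73 ≈ 1.37.
Need ΔY = +¥828 trillion, so ΔG = ΔY/k = (+¥828 trillion) × 0.73 ≈ +¥604 trillion.
The government should increase government spending by ¥604 trillion.

+¥604 trillion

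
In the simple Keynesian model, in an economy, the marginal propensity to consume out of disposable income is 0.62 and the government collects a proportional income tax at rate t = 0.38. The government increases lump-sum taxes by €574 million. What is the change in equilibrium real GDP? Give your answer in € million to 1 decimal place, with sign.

A lump-sum tax change of +€574 million shifts disposable income by −€574 million; first-round consumption changes by −c × ΔT = −0.62 × (+€574 million) = −€355.88 million.
Expenditure multiplier = 1/(1 − c(1−t)) = 1/(1 − 0.62×0.62) = 1/0.6156 ≈ 1.624.
The tax multiplier is −c × k ≈ −1.007, so ΔY = k × (−c·ΔT) = (−€355.88 million) / 0.6156 ≈ −€578.1 million.

−€578.1 million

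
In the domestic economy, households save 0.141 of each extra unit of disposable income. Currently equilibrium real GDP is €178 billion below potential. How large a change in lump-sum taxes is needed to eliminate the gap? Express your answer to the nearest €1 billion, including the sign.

MPC = 1 − MPS = 1 − 0.141 = 0.859.
Spending multiplier = 1/(1 − MPC) = 1/(1 − 0.859) = 1/0.141 ≈ 7.092.
Tax multiplier = −c·k = −0.859/0.141 ≈ −6.092. Need ΔY = +€178 billion, so ΔT = ΔY/(−c·k) = −(+€178 billion) × 0.141 / 0.859 ≈ −€29 billion.
The government should cut lump-sum taxes by €29 billion.

−€29 billion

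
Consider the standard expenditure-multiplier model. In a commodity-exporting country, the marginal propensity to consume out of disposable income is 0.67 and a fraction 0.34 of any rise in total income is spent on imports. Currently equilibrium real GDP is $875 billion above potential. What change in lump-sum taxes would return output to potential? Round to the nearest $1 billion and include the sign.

Spending multiplier = 1/(1 − c + m) = 1/(1 − 0.67 + 0.34) = 1/0.67 ≈ 1.493.
Tax multiplier = −c·k = −0.67/0.67 = −1. Need ΔY = −$875 billion, so ΔT = ΔY/(−c·k) = −(−$875 billion) × 0.67 / 0.67 = +$875 billion.
The government should raise lump-sum taxes by $875 billion.

+$875 billion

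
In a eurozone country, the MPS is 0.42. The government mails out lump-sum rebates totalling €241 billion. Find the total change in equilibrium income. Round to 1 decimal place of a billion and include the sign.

MPC = 1 − MPS = 1 − 0.42 = 0.58.
A lump-sum tax change of −€241 billion shifts disposable income by +€241 billion; first-round consumption changes by −c × ΔT = −0.58 × (−€241 billion) = +€139.78 billion.
Expenditure multiplier = 1/(1 − MPC) = 1/(1 − 0.58) = 1/0.42 ≈ 2.381.
The tax multiplier is −c × k ≈ −1.381, so ΔY = k × (−c·ΔT) = (+€139.78 billion) / 0.42 ≈ +€332.8 billion.

+€332.8 billion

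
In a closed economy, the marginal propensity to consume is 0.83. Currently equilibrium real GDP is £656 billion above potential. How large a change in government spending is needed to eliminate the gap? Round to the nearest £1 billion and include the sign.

Spending multiplier = 1/(1 − MPC) = 1/(1 − 0.83) = 1/0.17 ≈ 5.882.
Need ΔY = −£656 billion, so ΔG = ΔY/k = (−£656 billion) × 0.17 ≈ −£112 billion.
The government should cut government spending by £112 billion.

−£112 billion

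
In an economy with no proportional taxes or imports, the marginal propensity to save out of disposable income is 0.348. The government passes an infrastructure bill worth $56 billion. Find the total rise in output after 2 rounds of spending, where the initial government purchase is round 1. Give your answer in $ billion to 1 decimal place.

MPC = 1 − MPS = 1 − 0.348 = 0.652.
Round 1 adds ΔG = $56 billion; each later round is MPC = 0.652 times the previous.
After 2 rounds: 56 + 36.512 = ΔG·(1 − c^2)/(1 − c) = 56 × (1 − 0.425104)/0.348 ≈ $92.5 billion.

$92.5 billion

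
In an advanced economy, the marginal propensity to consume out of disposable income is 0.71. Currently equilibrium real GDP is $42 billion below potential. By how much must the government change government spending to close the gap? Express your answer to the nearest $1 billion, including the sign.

Spending multiplier = 1/(1 − MPC) = 1/(1 − 0.71) = 1/0.29 ≈ 3.448.
Need ΔY = +$42 billion, so ΔG = ΔY/k = (+$42 billion) × 0.29 ≈ +$12 billion.
The government should increase government spending by $12 billion.

+$12 billion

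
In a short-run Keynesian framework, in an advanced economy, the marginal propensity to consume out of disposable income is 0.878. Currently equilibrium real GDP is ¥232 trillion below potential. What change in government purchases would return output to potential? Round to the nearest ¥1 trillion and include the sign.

Spending multiplier = 1/(1 − MPC) = 1/(1 − 0.878) = 1/0.122 ≈ 8.197.
Need ΔY = +¥232 trillion, so ΔG = ΔY/k = (+¥232 trillion) × 0.122 ≈ +¥28 trillion.
The government should increase government purchases by ¥28 trillion.

+¥28 trillion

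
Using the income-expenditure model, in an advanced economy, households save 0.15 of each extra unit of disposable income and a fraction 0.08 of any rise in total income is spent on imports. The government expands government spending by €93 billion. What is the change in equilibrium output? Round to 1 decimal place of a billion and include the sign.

MPC = 1 − MPS = 1 − 0.15 = 0.85.
Expenditure multiplier = 1/(1 − c + m) = 1/(1 − 0.85 + 0.08) = 1/0.23 ≈ 4.348.
ΔY = k × ΔG = (+€93 billion) / 0.23 ≈ +€404.3 billion.

+€404.3 billion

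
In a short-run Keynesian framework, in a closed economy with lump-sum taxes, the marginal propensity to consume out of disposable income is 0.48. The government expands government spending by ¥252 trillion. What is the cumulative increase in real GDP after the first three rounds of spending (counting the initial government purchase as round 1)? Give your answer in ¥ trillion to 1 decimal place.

¥431.0 trillion

Round 1 adds ΔG = ¥252 trillion; each later round is MPC = 0.48 times the previous.
After 3 rounds: 252 + 120.96 + 58.0608 = ΔG·(1 − c^3)/(1 − c) = 252 × (1 − 0.110592)/0.52 ≈ ¥431 trillion.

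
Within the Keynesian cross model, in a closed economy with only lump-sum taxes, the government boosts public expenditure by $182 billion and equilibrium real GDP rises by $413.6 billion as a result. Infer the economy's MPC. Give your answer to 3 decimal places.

Implied spending multiplier k = ΔY/ΔG = 413.6/182 ≈ 2.2725.
Since k = 1/(1 − MPC), MPC = 1 − 1/k = 1 − ΔG/ΔY = 1 − 182/413.6 ≈ 0.560.

0.560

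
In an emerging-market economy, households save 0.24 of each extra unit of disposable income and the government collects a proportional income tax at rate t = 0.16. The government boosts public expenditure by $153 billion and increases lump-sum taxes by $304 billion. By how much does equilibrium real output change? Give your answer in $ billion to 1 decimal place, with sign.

MPC = 1 − MPS = 1 − 0.24 = 0.76.
Expenditure multiplier = 1/(1 − c(1−t)) = 1/(1 − 0.76×0.84) = 1/0.3616 ≈ 2.765.
ΔG contributes k·ΔG = (+$153 billion) / 0.3616 ≈ +$423.1 billion.
ΔT of +$304 billion changes first-round spending by −c·ΔT = −$231.04 billion, contributing k·(−c·ΔT) = (−$231.04 billion) / 0.3616 ≈ −$638.9 billion.
Net ΔY = k(ΔG − c·ΔT) = (−$78.04 billion) / 0.3616 ≈ −$215.8 billion.

−$215.8 billion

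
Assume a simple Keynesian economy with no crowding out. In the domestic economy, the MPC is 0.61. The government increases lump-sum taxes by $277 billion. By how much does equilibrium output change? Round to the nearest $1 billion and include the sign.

−$433 billion

A lump-sum tax change of +$277 billion shifts disposable income by −$277 billion; first-round consumption changes by −c × ΔT = −0.61 × (+$277 billion) = −$168.97 billion.
Expenditure multiplier = 1/(1 − MPC) = 1/(1 − 0.61) = 1/0.39 ≈ 2.564.
The tax multiplier is −c × k ≈ −1.564, so ΔY = k × (−c·ΔT) = (−$168.97 billion) / 0.39 ≈ −$433 billion.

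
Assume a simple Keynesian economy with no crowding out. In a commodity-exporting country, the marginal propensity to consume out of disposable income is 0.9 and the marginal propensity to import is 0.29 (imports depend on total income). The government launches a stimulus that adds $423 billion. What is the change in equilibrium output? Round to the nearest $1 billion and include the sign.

Government-spending multiplier = 1/(1 − c + m) = 1/(1 − 0.9 + 0.29) = 1/0.39 ≈ 2.564.
ΔY = k × ΔG = (+$423 billion) / 0.39 ≈ +$1,085 billion.

+$1,085 billion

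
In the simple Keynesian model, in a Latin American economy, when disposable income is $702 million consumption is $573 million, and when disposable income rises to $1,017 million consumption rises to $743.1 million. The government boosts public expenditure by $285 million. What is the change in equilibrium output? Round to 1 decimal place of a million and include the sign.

+$619.6 million

MPC = ΔC/ΔYd = (743.1 − 573)/(1,017 − 702) = 170.1/315 = 0.54.
Government-spending multiplier = 1/(1 − MPC) = 1/(1 − 0.54) = 1/0.46 ≈ 2.174.
ΔY = k × ΔG = (+$285 million) / 0.46 ≈ +$619.6 million.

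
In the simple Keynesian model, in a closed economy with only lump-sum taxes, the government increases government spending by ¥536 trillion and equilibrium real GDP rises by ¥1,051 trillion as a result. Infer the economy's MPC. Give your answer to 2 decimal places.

Implied spending multiplier k = ΔY/ΔG = 1,051/536 ≈ 1.9608.
Since k = 1/(1 − MPC), MPC = 1 − 1/k = 1 − ΔG/ΔY = 1 − 536/1,051 ≈ 0.49.

0.49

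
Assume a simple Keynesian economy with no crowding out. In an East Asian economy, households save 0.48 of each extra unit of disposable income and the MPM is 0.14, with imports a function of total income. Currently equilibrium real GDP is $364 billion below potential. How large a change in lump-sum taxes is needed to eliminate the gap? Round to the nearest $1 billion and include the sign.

MPC = 1 − MPS = 1 − 0.48 = 0.52.
Spending multiplier = 1/(1 − c + m) = 1/(1 − 0.52 + 0.14) = 1/0.62 ≈ 1.613.
Tax multiplier = −c·k = −0.52/0.62 ≈ −0.839. Need ΔY = +$364 billion, so ΔT = ΔY/(−c·k) = −(+$364 billion) × 0.62 / 0.52 = −$434 billion.
The government should cut lump-sum taxes by $434 billion.

−$434 billion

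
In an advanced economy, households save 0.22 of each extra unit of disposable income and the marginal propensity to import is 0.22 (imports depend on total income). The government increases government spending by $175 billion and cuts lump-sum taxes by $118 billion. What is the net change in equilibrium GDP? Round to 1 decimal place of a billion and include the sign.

+$606.9 billion

MPC = 1 − MPS = 1 − 0.22 = 0.78.
Expenditure multiplier = 1/(1 − c + m) = 1/(1 − 0.78 + 0.22) = 1/0.44 ≈ 2.273.
ΔG contributes k·ΔG = (+$175 billion) / 0.44 ≈ +$397.7 billion.
ΔT of −$118 billion changes first-round spending by −c·ΔT = +$92.04 billion, contributing k·(−c·ΔT) = (+$92.04 billion) / 0.44 ≈ +$209.2 billion.
Net ΔY = k(ΔG − c·ΔT) = (+$267.04 billion) / 0.44 ≈ +$606.9 billion.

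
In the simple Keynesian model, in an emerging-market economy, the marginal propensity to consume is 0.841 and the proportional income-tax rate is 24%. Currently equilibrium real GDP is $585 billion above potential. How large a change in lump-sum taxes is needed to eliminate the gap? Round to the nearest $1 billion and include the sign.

+$251 billion

Spending multiplier = 1/(1 − c(1−t)) = 1/(1 − 0.841×0.76) = 1/0.36084 ≈ 2.771.
Tax multiplier = −c·k = −0.841/0.36084 ≈ −2.331. Need ΔY = −$585 billion, so ΔT = ΔY/(−c·k) = −(−$585 billion) × 0.36084 / 0.841 ≈ +$251 billion.
The government should raise lump-sum taxes by $251 billion.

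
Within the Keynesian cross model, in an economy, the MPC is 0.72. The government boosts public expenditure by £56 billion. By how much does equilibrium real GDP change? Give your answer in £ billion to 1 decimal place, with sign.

Spending multiplier = 1/(1 − MPC) = 1/(1 − 0.72) = 1/0.28 ≈ 3.571.
ΔY = k × ΔG = (+£56 billion) / 0.28 = +£200 billion.

+£200.0 billion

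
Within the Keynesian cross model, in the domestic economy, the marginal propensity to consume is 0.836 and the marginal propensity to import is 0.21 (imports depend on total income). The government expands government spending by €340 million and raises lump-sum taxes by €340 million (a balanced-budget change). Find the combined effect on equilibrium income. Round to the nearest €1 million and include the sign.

Expenditure multiplier = 1/(1 − c + m) = 1/(1 − 0.836 + 0.21) = 1/0.374 ≈ 2.674.
ΔG contributes k·ΔG = (+€340 million) / 0.374 ≈ +€909.1 million.
ΔT of +€340 million changes first-round spending by −c·ΔT = −€284.24 million, contributing k·(−c·ΔT) = (−€284.24 million) / 0.374 = −€760 million.
Net ΔY = k(ΔG − c·ΔT) = (+€55.76 million) / 0.374 ≈ +€149 million.

+€149 million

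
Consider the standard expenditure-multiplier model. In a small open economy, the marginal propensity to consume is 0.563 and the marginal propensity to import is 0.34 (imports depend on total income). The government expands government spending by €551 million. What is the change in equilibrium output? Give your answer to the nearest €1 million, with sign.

+€709 million

Government-spending multiplier = 1/(1 − c + m) = 1/(1 − 0.563 + 0.34) = 1/0.777 ≈ 1.287.
ΔY = k × ΔG = (+€551 million) / 0.777 ≈ +€709 million.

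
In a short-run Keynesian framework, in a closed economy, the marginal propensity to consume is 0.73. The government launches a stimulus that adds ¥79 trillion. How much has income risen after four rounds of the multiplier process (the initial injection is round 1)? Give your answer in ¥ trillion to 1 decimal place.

¥209.5 trillion

Round 1 adds ΔG = ¥79 trillion; each later round is MPC = 0.73 times the previous.
After 4 rounds: 79 + 57.67 + 42.0991 + 30.732343 = ΔG·(1 − c^4)/(1 − c) = 79 × (1 − 0.28398241)/0.27 ≈ ¥209.5 trillion.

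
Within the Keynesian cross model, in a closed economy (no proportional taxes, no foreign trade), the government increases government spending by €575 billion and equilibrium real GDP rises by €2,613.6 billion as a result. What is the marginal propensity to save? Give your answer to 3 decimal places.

Implied spending multiplier k = ΔY/ΔG = 2,613.6/575 ≈ 4.5454.
Since k = 1/(1 − MPC), MPC = 1 − 1/k = 1 − ΔG/ΔY = 1 − 575/2,613.6 ≈ 0.780.
MPS = 1 − MPC = 0.220.

0.220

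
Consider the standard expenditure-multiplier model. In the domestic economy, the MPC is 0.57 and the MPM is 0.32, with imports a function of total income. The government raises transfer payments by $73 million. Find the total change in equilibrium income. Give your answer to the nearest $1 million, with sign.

+$55 million

The transfer change shifts disposable income by +$73 million, so first-round consumption changes by c·ΔTR = 0.57 × (+$73 million) = +$41.61 million.
Expenditure multiplier = 1/(1 − c + m) = 1/(1 − 0.57 + 0.32) = 1/0.75 ≈ 1.333.
The transfer multiplier is c × k = 0.76, so ΔY = k × (c·ΔTR) = (+$41.61 million) / 0.75 ≈ +$55 million.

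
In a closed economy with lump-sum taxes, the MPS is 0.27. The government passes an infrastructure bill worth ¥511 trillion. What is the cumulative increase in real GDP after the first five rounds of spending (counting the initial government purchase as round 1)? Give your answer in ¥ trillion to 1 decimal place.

MPC = 1 − MPS = 1 − 0.27 = 0.73.
Round 1 adds ΔG = ¥511 trillion; each later round is MPC = 0.73 times the previous.
After 5 rounds: 511 + 373.03 + 272.3119 + 198.787687 + 145.11501151 = ΔG·(1 − c^5)/(1 − c) = 511 × (1 − 0.2073071593)/0.27 ≈ ¥1,500.2 trillion.

¥1,500.2 trillion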